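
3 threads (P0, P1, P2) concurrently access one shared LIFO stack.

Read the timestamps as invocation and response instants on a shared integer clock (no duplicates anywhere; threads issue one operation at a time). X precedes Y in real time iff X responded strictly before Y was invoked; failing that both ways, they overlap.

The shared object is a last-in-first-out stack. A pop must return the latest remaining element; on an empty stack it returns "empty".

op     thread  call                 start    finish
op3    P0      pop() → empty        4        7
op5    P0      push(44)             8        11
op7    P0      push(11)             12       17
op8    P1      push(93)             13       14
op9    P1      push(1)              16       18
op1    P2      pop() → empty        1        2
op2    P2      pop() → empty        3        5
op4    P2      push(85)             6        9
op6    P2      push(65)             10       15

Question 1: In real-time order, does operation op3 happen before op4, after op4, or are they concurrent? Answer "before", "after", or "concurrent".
Answer: concurrent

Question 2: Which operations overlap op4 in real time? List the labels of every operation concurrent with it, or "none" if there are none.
Answer: op3, op5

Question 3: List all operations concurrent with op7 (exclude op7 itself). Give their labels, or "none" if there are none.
Answer: op6, op8, op9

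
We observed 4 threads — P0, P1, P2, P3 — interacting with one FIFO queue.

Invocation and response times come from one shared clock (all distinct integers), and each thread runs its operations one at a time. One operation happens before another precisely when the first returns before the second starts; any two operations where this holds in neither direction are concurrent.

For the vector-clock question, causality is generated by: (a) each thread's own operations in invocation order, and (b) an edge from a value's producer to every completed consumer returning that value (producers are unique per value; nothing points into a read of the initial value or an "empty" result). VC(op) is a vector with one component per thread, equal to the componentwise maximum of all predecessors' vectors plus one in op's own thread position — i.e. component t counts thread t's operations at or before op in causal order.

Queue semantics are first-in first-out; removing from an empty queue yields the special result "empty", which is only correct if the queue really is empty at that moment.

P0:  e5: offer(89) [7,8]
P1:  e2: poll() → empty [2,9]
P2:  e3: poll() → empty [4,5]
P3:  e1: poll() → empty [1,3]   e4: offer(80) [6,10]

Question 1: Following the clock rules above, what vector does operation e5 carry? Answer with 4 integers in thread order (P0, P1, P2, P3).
(1, 0, 0, 0)

root op e1, invoked 1: fresh clock plus P3's own tick → (0, 0, 0, 1)
root op e3, invoked 4: fresh clock plus P2's own tick → (0, 0, 1, 0)
root op e2, invoked 2: fresh clock plus P1's own tick → (0, 1, 0, 0)
root op e5, invoked 7: fresh clock plus P0's own tick → (1, 0, 0, 0)
invoked at 6, e4 merges VC(e1)=(0, 0, 0, 1) and bumps P3's slot → (0, 0, 0, 2)
target: VC(e5) = (1, 0, 0, 0)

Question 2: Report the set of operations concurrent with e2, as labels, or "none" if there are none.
e1, e3, e4, e5

e2 spans [2,9]; an op avoiding the whole window 2..9 is ordered, any other is concurrent
e1 [1,3]: concurrent
e3 [4,5]: concurrent
e4 [6,10]: concurrent
e5 [7,8]: concurrent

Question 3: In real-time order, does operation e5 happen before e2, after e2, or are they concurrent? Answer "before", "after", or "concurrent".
concurrent

e5 spans [7,8], e2 spans [2,9]
the intervals overlap in both directions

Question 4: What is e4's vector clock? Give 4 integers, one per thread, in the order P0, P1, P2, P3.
(0, 0, 0, 2)

invoked at 1, e1 has no predecessors; its own P3 bump gives (0, 0, 0, 1)
invoked at 4, e3 has no predecessors; its own P2 bump gives (0, 0, 1, 0)
invoked at 2, e2 has no predecessors; its own P1 bump gives (0, 1, 0, 0)
invoked at 7, e5 has no predecessors; its own P0 bump gives (1, 0, 0, 0)
merge at e4 (invoked 6): VC(e1)=(0, 0, 0, 1), own-thread bump on P3 → (0, 0, 0, 2)
target: VC(e4) = (0, 0, 0, 2)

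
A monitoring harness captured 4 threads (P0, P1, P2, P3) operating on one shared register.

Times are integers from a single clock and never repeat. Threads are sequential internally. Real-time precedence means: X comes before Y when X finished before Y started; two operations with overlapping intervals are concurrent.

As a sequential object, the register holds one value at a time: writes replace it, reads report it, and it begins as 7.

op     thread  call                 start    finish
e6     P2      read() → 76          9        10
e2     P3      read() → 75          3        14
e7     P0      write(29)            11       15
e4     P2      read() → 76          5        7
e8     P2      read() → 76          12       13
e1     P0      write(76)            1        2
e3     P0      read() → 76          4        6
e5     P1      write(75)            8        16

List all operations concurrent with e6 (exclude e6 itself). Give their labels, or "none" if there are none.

e2, e5

e6 spans [9,10]; an op avoiding the whole window 9..10 is ordered, any other is concurrent
e1 [1,2]: before
e2 [3,14]: concurrent
e3 [4,6]: before
e4 [5,7]: before
e5 [8,16]: concurrent
e7 [11,15]: after
e8 [12,13]: after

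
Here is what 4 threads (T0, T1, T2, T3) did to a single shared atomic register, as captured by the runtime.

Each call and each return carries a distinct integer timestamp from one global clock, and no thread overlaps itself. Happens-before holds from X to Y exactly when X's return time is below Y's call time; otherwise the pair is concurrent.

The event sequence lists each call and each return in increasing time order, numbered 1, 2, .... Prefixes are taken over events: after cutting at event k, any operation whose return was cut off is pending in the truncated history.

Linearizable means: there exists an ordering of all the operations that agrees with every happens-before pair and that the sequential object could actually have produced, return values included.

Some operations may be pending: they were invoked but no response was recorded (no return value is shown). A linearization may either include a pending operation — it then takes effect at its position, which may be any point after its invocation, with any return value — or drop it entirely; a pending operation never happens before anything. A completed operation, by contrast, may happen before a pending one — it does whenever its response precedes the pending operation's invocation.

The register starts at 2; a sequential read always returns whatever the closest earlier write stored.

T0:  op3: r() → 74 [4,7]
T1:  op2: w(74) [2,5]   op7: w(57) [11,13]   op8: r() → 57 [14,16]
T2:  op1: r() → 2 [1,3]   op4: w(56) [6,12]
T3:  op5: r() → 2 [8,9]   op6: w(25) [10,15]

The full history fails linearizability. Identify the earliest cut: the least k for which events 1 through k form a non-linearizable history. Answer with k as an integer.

one valid order for events 1..8 is op1, op2, op3:
after step 1 (op1 r() → 2): value 2
after step 2 (op2 w(74)): value 74
after step 3 (op3 r() → 74): value 74
once event 9 joins (op5's response, time 9), exhaustive search finds no witness
include/drop combinations of the 1 pending operation (op4) were all tried; none helps
e.g. op1, op2, op3, op5 (pending dropped): illegal at step 4, since op5 r() → 2 cannot apply there
e.g. op1, op3, op2, op5 (pending dropped): illegal at step 2, since op3 r() → 74 cannot apply there

9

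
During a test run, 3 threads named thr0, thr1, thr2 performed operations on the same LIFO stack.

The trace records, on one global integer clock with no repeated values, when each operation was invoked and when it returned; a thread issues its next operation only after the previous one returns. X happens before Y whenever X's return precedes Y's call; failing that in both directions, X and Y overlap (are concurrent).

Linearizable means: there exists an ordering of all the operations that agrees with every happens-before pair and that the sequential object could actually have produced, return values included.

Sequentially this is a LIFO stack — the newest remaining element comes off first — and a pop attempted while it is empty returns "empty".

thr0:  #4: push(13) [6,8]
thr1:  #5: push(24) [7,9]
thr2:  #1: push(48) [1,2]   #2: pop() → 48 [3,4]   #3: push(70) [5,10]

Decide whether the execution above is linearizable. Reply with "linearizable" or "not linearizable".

linearizable

a witness: #1, #2, #3, #4, #5
after step 1 (#1 push(48)): stack <48>
after step 2 (#2 pop() → 48): stack <>
after step 3 (#3 push(70)): stack <70>
after step 4 (#4 push(13)): stack <70,13>
after step 5 (#5 push(24)): stack <70,13,24>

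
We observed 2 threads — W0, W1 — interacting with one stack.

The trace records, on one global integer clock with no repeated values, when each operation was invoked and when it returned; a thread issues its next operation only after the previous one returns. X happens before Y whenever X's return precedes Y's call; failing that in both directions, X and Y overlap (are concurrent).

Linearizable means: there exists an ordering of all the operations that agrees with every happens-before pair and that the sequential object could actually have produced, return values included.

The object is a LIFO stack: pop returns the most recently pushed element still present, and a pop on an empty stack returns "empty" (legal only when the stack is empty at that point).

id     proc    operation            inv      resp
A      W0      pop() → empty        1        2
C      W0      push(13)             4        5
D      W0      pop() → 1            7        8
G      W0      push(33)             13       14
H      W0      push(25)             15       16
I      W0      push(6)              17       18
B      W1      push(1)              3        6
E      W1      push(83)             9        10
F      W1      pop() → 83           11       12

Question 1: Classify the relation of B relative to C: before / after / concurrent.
Answer: concurrent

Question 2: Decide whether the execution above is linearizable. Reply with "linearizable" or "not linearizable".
one valid linearization: A, C, B, D, E, F, G, H, I
1. A pop() → empty, leaving stack <>
2. C push(13), leaving stack <13>
3. B push(1), leaving stack <13,1>
4. D pop() → 1, leaving stack <13>
5. E push(83), leaving stack <13,83>
6. F pop() → 83, leaving stack <13>
7. G push(33), leaving stack <13,33>
8. H push(25), leaving stack <13,33,25>
9. I push(6), leaving stack <13,33,25,6>

linearizable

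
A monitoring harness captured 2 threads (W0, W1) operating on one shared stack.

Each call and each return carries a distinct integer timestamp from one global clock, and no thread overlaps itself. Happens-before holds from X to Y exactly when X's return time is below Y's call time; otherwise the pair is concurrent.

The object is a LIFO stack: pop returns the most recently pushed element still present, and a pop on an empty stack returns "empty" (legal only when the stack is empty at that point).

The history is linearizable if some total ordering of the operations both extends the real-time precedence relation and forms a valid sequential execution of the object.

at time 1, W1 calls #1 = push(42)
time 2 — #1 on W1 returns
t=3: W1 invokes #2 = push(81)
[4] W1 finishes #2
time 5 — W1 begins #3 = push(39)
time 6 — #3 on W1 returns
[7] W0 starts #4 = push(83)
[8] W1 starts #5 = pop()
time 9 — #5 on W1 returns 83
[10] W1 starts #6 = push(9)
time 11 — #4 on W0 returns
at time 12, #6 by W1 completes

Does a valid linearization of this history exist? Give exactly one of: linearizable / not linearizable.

witness order: #1, #2, #3, #4, #5, #6
step 1: #1 push(42) — stack <42>
step 2: #2 push(81) — stack <42,81>
step 3: #3 push(39) — stack <42,81,39>
step 4: #4 push(83) — stack <42,81,39,83>
step 5: #5 pop() → 83 — stack <42,81,39>
step 6: #6 push(9) — stack <42,81,39,9>

linearizable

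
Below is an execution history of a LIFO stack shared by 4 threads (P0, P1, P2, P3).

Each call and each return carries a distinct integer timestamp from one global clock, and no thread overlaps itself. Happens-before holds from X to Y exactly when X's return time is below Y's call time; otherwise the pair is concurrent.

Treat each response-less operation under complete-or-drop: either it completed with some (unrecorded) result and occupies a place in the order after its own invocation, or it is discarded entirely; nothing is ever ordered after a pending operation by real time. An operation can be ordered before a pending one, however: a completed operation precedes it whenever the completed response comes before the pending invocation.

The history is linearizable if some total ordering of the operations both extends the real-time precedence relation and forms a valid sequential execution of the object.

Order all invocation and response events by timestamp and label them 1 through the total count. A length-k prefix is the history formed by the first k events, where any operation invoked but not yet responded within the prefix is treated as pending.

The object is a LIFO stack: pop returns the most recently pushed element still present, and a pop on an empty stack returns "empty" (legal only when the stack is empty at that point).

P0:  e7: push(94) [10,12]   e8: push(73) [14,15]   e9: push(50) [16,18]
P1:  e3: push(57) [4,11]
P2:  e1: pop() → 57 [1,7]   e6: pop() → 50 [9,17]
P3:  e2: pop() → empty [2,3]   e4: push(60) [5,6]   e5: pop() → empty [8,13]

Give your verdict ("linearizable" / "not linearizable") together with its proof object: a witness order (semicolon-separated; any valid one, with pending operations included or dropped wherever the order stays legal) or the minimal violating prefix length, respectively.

not linearizable — minimal violating prefix: 17 events

the violation lands at event 17, e6's response at time 17: events 1..16 linearize, events 1..17 do not
no legal order exists: 130 real-time-consistent candidates over 8 completed LIFO stack operations, all rejected
include/drop combinations of the 1 pending operation (e9) were all tried; none helps
sample order e1, e2, e3, e4, e5, e6, e7, e8 (pending dropped) stalls at step 1 — e1 pop() → 57 has no legal effect
sample order e1, e2, e3, e4, e5, e7, e6, e8 (pending dropped) stalls at step 1 — e1 pop() → 57 has no legal effect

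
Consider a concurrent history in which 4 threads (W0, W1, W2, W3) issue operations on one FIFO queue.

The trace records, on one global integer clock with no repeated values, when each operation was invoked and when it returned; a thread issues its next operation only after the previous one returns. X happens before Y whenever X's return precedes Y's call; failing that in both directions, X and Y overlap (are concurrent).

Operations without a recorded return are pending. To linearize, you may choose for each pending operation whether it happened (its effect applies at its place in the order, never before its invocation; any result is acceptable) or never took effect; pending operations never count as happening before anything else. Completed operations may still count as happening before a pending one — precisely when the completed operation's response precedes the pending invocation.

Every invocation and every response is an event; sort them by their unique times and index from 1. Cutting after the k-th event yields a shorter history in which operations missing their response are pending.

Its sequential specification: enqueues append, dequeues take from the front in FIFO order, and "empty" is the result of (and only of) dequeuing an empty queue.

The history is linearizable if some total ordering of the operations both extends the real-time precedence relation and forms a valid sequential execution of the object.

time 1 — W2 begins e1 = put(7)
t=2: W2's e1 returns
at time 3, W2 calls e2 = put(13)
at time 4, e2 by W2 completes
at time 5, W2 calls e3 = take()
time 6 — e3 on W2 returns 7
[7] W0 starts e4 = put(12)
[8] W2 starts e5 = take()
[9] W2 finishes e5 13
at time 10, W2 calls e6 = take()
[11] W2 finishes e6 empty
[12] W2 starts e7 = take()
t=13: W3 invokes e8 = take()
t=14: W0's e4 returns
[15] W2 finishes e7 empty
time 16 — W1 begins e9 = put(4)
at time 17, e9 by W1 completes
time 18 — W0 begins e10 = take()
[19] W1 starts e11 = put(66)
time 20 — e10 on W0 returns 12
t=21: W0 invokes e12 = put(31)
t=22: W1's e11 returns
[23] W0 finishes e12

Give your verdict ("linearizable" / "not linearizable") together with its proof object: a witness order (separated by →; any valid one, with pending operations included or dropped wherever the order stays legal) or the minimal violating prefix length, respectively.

after step 1 (e1 put(7)): queue <7>
after step 2 (e2 put(13)): queue <7,13>
after step 3 (e3 take() → 7): queue <13>
after step 4 (e5 take() → 13): queue <>
after step 5 (e6 take() → empty): queue <>
after step 6 (e7 take() → empty): queue <>
after step 7 (e4 put(12)): queue <12>
after step 8 (e9 put(4)): queue <12,4>
after step 9 (e10 take() → 12): queue <4>
after step 10 (e8 take() (pending, included)): queue <>
after step 11 (e11 put(66)): queue <66>
after step 12 (e12 put(31)): queue <66,31>

linearizable — witness: e1 → e2 → e3 → e5 → e6 → e7 → e4 → e9 → e10 → e8 → e11 → e12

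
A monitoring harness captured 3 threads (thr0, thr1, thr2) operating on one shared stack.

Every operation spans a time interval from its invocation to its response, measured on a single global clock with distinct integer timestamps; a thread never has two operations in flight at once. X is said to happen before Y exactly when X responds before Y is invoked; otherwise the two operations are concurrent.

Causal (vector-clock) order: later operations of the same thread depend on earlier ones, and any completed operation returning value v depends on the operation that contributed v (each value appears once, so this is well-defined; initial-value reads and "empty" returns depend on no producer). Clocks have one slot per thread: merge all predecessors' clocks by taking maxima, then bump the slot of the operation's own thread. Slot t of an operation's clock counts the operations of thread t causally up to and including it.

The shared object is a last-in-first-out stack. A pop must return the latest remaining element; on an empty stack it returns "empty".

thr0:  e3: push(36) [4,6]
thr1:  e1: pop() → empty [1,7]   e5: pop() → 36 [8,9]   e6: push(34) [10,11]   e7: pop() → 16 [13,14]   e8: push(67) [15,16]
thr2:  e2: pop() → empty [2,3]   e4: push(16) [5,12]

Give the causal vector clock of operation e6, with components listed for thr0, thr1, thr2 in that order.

no predecessors for e2 (invoked 2): thr2 increments from zero → (0, 0, 1)
no predecessors for e1 (invoked 1): thr1 increments from zero → (0, 1, 0)
no predecessors for e3 (invoked 4): thr0 increments from zero → (1, 0, 0)
merge at e4 (invoked 5): VC(e2)=(0, 0, 1), own-thread bump on thr2 → (0, 0, 2)
merge at e5 (invoked 8): VC(e1)=(0, 1, 0), VC(e3)=(1, 0, 0), own-thread bump on thr1 → (1, 2, 0)
merge at e6 (invoked 10): VC(e5)=(1, 2, 0), own-thread bump on thr1 → (1, 3, 0)
merge at e7 (invoked 13): VC(e4)=(0, 0, 2), VC(e6)=(1, 3, 0), own-thread bump on thr1 → (1, 4, 2)
merge at e8 (invoked 15): VC(e7)=(1, 4, 2), own-thread bump on thr1 → (1, 5, 2)
target: VC(e6) = (1, 3, 0)

(1, 3, 0)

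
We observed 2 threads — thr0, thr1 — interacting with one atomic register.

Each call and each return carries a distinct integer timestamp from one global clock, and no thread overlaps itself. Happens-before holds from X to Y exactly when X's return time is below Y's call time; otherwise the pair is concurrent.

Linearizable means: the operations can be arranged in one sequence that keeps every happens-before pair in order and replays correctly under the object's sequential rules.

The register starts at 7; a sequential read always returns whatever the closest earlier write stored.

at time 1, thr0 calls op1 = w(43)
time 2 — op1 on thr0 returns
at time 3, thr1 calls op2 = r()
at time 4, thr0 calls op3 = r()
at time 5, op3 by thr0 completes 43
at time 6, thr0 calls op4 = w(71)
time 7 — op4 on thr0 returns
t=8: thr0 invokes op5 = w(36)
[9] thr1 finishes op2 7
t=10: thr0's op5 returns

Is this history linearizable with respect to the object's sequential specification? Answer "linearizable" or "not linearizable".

not linearizable

cut after 8 events: linearizable; cut after 9 events (op2 responds, time 9): not linearizable
3 orders of the 4 completed atomic register ops respect real time; none is legal
every completion of the 1 pending operation (op5) was checked; none linearizes
one such order, op1, op2, op3, op4 (pending dropped), breaks at step 2 where op2 r() → 7 is illegal
one such order, op1, op3, op2, op4 (pending dropped), breaks at step 3 where op2 r() → 7 is illegal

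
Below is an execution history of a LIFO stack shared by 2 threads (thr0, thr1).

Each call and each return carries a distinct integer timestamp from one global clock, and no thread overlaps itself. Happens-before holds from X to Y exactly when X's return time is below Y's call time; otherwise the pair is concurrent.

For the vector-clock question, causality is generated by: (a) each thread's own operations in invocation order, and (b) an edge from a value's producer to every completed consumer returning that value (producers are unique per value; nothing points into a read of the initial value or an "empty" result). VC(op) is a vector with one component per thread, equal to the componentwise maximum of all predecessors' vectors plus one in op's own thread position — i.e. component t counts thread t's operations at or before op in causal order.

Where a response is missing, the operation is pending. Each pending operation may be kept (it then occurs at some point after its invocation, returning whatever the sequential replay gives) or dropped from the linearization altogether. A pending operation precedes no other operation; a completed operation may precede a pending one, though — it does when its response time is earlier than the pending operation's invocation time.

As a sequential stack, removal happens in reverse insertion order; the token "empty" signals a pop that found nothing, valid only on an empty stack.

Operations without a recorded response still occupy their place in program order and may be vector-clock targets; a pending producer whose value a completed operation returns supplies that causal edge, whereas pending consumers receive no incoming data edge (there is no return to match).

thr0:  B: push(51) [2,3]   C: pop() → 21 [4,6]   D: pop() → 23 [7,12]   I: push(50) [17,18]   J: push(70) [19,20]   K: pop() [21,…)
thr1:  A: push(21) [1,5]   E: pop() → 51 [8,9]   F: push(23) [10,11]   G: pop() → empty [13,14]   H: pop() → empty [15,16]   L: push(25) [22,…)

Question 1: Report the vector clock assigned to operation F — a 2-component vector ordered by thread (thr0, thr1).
Answer: (1, 3)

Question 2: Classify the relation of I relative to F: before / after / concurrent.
Answer: after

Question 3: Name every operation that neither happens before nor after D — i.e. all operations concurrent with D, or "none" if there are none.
Answer: E, F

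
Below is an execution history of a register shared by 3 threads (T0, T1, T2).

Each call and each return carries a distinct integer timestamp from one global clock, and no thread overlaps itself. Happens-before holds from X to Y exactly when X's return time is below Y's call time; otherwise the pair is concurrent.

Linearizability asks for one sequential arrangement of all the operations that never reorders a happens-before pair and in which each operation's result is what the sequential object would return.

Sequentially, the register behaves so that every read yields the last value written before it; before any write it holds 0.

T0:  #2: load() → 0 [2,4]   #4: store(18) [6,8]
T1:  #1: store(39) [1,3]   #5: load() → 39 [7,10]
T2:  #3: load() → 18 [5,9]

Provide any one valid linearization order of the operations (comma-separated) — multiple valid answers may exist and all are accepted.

1. #2 load() → 0, leaving value 0
2. #1 store(39), leaving value 39
3. #5 load() → 39, leaving value 39
4. #4 store(18), leaving value 18
5. #3 load() → 18, leaving value 18

#2, #1, #5, #4, #3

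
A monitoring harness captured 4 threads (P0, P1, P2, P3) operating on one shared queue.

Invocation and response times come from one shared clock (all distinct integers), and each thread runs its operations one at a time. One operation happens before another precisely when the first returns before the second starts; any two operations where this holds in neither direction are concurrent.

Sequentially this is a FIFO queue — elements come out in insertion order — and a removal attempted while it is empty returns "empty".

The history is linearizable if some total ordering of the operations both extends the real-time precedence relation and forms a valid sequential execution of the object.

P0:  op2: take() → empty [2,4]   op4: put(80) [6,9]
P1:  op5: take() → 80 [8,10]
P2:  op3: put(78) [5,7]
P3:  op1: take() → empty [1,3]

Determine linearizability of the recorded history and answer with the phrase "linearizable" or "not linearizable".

linearizable

a witness: op1, op2, op4, op3, op5
step 1: op1 take() → empty — queue <>
step 2: op2 take() → empty — queue <>
step 3: op4 put(80) — queue <80>
step 4: op3 put(78) — queue <80,78>
step 5: op5 take() → 80 — queue <78>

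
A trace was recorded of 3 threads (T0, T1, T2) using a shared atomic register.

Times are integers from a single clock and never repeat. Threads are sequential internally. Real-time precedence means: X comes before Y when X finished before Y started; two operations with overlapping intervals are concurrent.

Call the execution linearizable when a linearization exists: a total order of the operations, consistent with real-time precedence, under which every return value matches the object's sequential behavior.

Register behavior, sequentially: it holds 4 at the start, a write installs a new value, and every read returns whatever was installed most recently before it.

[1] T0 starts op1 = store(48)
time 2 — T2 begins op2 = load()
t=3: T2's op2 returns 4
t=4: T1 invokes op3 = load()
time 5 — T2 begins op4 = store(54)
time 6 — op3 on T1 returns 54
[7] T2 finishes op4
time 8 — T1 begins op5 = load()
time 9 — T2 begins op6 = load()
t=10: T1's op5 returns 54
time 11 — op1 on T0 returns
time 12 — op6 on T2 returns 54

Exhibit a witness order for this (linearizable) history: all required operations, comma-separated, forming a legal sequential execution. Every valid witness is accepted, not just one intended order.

after step 1 (op2 load() → 4): value 4
after step 2 (op1 store(48)): value 48
after step 3 (op4 store(54)): value 54
after step 4 (op3 load() → 54): value 54
after step 5 (op5 load() → 54): value 54
after step 6 (op6 load() → 54): value 54

op2, op1, op4, op3, op5, op6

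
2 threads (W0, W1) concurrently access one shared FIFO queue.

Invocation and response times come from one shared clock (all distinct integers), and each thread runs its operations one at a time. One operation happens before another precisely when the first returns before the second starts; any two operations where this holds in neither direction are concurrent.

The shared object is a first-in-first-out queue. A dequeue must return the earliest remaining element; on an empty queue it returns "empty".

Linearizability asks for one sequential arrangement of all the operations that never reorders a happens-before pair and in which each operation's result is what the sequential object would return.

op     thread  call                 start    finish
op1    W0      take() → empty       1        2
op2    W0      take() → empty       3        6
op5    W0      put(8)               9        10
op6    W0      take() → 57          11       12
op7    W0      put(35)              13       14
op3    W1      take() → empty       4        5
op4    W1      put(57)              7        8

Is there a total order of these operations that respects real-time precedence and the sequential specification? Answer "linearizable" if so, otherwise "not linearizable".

witness order: op1, op2, op3, op4, op5, op6, op7
after step 1 (op1 take() → empty): queue <>
after step 2 (op2 take() → empty): queue <>
after step 3 (op3 take() → empty): queue <>
after step 4 (op4 put(57)): queue <57>
after step 5 (op5 put(8)): queue <57,8>
after step 6 (op6 take() → 57): queue <8>
after step 7 (op7 put(35)): queue <8,35>

linearizable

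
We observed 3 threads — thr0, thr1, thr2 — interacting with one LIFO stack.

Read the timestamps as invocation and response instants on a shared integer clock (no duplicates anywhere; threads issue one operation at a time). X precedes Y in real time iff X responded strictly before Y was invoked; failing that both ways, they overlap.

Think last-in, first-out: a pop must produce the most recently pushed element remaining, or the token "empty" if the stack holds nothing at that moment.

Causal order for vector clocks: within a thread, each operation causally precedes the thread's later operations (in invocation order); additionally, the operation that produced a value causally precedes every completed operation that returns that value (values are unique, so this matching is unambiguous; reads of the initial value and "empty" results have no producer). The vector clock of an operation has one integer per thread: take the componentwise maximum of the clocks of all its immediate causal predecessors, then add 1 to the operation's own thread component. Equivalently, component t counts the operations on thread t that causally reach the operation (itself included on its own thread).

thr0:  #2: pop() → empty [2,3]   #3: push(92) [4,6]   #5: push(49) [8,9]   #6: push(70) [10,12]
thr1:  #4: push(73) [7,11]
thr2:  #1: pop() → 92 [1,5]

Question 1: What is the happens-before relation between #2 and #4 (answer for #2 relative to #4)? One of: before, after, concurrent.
#2 spans [2,3], #4 spans [7,11]
resp(#2)=3 < inv(#4)=7

before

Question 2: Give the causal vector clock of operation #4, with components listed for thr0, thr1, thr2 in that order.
invoked at 7, #4 has no predecessors; its own thr1 bump gives (0, 1, 0)
invoked at 2, #2 has no predecessors; its own thr0 bump gives (1, 0, 0)
VC(#3, invoked at 4): max of VC(#2)=(1, 0, 0), then +1 on thread thr0 → (2, 0, 0)
VC(#1, invoked at 1): max of VC(#3)=(2, 0, 0), then +1 on thread thr2 → (2, 0, 1)
VC(#5, invoked at 8): max of VC(#3)=(2, 0, 0), then +1 on thread thr0 → (3, 0, 0)
VC(#6, invoked at 10): max of VC(#5)=(3, 0, 0), then +1 on thread thr0 → (4, 0, 0)
target: VC(#4) = (0, 1, 0)

(0, 1, 0)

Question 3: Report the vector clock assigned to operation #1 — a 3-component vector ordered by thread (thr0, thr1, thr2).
root op #4, invoked 7: fresh clock plus thr1's own tick → (0, 1, 0)
root op #2, invoked 2: fresh clock plus thr0's own tick → (1, 0, 0)
invoked at 4, #3 merges VC(#2)=(1, 0, 0) and bumps thr0's slot → (2, 0, 0)
invoked at 1, #1 merges VC(#3)=(2, 0, 0) and bumps thr2's slot → (2, 0, 1)
invoked at 8, #5 merges VC(#3)=(2, 0, 0) and bumps thr0's slot → (3, 0, 0)
invoked at 10, #6 merges VC(#5)=(3, 0, 0) and bumps thr0's slot → (4, 0, 0)
target: VC(#1) = (2, 0, 1)

(2, 0, 1)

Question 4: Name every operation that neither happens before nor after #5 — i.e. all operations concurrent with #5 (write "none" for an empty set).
#5 spans [8,9]; an op avoiding the whole window 8..9 is ordered, any other is concurrent
#1 [1,5]: before
#2 [2,3]: before
#3 [4,6]: before
#4 [7,11]: concurrent
#6 [10,12]: after

#4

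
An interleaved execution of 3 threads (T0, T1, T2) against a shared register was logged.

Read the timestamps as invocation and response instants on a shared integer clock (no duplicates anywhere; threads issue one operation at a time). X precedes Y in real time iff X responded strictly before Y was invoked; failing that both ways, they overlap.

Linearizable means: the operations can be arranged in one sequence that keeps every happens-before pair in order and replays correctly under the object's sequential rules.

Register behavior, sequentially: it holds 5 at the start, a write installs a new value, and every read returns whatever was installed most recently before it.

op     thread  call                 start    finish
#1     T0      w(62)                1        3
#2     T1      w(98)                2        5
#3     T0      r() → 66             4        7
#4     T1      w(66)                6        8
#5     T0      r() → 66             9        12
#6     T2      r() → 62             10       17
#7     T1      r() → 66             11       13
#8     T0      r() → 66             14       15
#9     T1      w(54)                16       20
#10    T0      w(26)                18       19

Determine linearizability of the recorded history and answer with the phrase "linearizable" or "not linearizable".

cut after 16 events: linearizable; cut after 17 events (#6 responds, time 17): not linearizable
checked exhaustively: 40 real-time-consistent orders of 8 completed operations, zero legal register replays
no completion choice of the 1 pending operation (#9) rescues it — every subset was tried
sample order #1, #2, #3, #4, #5, #6, #7, #8 (pending dropped) stalls at step 3 — #3 r() → 66 has no legal effect
sample order #1, #2, #3, #4, #5, #7, #6, #8 (pending dropped) stalls at step 3 — #3 r() → 66 has no legal effect

not linearizable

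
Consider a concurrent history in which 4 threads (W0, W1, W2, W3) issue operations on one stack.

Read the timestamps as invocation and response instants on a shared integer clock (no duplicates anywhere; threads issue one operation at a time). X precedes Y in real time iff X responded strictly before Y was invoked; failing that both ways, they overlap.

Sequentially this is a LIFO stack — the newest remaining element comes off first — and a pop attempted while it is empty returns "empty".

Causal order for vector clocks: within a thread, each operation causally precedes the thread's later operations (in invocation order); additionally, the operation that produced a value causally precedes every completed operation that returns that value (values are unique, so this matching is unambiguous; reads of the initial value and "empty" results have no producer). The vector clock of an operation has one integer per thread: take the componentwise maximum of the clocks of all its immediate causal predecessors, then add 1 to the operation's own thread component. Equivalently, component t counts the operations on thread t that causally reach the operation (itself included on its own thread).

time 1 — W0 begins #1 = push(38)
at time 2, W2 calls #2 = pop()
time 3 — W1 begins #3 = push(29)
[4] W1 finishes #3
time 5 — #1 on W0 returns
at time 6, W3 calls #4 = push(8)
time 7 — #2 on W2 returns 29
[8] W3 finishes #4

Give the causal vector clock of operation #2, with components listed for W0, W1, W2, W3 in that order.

root op #4, invoked 6: fresh clock plus W3's own tick → (0, 0, 0, 1)
root op #3, invoked 3: fresh clock plus W1's own tick → (0, 1, 0, 0)
root op #1, invoked 1: fresh clock plus W0's own tick → (1, 0, 0, 0)
#2, invoked 2, takes VC(#3)=(0, 1, 0, 0) under max, adds 1 for W2 → (0, 1, 1, 0)
target: VC(#2) = (0, 1, 1, 0)

(0, 1, 1, 0)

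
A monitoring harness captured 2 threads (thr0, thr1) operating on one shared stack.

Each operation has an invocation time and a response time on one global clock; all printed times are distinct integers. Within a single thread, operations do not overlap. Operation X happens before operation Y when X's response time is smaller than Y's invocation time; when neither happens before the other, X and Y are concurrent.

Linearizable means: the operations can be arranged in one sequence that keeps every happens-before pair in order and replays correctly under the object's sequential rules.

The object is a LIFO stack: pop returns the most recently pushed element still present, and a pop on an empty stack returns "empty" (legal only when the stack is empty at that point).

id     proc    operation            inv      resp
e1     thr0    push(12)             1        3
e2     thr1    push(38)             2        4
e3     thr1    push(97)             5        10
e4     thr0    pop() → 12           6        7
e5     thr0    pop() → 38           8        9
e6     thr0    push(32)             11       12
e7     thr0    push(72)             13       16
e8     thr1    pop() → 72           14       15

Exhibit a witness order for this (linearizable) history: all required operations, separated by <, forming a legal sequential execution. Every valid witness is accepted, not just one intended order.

step 1: e2 push(38) — stack <38>
step 2: e1 push(12) — stack <38,12>
step 3: e4 pop() → 12 — stack <38>
step 4: e5 pop() → 38 — stack <>
step 5: e3 push(97) — stack <97>
step 6: e6 push(32) — stack <97,32>
step 7: e7 push(72) — stack <97,32,72>
step 8: e8 pop() → 72 — stack <97,32>

e2 < e1 < e4 < e5 < e3 < e6 < e7 < e8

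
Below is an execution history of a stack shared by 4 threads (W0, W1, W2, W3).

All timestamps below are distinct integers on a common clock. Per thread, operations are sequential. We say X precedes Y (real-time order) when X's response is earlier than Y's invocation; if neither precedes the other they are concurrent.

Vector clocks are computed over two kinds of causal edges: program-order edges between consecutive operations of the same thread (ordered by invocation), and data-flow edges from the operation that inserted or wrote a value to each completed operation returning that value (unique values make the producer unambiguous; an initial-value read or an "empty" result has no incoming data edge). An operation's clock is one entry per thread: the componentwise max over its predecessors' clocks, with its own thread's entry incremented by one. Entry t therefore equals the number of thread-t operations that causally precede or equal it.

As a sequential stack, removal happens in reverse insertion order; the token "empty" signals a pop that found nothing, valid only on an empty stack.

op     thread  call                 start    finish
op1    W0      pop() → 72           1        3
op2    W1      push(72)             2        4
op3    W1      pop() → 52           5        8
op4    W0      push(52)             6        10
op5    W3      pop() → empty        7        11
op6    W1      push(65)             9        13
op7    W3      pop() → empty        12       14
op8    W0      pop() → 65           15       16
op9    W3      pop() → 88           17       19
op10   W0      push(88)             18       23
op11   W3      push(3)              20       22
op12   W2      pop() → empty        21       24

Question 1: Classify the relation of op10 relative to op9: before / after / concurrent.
Answer: concurrent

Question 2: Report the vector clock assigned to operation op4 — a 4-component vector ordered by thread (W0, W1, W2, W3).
Answer: (2, 1, 0, 0)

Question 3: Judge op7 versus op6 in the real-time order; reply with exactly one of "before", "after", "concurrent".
Answer: concurrent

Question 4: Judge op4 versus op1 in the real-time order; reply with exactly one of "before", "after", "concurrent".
Answer: after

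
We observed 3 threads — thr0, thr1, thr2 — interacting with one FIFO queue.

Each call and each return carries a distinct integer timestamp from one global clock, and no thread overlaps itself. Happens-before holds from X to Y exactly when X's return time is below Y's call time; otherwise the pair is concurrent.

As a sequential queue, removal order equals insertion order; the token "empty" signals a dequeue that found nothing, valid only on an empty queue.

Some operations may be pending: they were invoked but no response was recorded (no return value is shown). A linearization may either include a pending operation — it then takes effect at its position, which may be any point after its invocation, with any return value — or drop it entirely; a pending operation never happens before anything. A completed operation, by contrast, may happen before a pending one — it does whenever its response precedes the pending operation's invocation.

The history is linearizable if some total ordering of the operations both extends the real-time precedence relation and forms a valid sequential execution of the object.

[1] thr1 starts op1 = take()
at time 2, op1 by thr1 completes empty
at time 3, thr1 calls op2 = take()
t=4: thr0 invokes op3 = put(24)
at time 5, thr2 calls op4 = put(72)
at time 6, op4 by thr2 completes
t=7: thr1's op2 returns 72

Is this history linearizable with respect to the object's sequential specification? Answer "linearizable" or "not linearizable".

witness order: op1, op4, op2
step 1: op1 take() → empty — queue <>
step 2: op4 put(72) — queue <72>
step 3: op2 take() → 72 — queue <>

linearizable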